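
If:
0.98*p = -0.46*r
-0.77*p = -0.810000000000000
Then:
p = 1.05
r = -2.24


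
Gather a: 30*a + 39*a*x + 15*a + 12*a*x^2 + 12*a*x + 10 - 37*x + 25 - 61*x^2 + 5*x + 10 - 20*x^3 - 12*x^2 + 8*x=a*(12*x^2 + 51*x + 45) - 20*x^3 - 73*x^2 - 24*x + 45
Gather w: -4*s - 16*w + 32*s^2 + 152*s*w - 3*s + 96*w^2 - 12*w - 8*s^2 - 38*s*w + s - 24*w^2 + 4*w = 24*s^2 - 6*s + 72*w^2 + w*(114*s - 24)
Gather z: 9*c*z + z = z*(9*c + 1)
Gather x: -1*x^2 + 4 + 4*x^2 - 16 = 3*x^2 - 12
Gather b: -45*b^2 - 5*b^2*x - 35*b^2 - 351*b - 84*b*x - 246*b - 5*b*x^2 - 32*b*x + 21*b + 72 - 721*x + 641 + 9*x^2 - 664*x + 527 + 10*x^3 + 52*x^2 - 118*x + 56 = b^2*(-5*x - 80) + b*(-5*x^2 - 116*x - 576) + 10*x^3 + 61*x^2 - 1503*x + 1296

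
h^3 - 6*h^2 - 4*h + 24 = (h - 6)*(h - 2)*(h + 2)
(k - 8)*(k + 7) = k^2 - k - 56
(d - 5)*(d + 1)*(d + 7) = d^3 + 3*d^2 - 33*d - 35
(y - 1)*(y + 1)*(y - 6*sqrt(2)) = y^3 - 6*sqrt(2)*y^2 - y + 6*sqrt(2)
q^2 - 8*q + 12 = (q - 6)*(q - 2)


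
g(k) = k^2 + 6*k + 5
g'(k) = 2*k + 6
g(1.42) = 15.54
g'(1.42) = 8.84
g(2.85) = 30.22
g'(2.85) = 11.70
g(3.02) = 32.24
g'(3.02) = 12.04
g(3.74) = 41.43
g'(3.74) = 13.48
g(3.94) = 44.16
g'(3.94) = 13.88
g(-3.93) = -3.14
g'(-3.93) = -1.86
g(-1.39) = -1.41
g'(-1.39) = 3.22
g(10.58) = 180.42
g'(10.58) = 27.16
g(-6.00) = 5.00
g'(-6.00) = -6.00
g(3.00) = 32.00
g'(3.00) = 12.00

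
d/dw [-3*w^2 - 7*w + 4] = -6*w - 7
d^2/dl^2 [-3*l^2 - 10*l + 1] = -6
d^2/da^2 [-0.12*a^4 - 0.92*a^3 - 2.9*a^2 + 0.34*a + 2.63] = -1.44*a^2 - 5.52*a - 5.8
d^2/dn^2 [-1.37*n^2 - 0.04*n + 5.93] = -2.74000000000000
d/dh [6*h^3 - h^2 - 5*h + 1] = 18*h^2 - 2*h - 5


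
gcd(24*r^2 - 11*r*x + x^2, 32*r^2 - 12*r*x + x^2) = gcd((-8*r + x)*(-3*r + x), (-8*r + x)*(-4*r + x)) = -8*r + x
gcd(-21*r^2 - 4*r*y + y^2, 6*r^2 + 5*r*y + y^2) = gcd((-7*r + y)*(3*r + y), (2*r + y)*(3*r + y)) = 3*r + y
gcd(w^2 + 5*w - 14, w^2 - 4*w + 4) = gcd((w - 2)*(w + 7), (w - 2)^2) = w - 2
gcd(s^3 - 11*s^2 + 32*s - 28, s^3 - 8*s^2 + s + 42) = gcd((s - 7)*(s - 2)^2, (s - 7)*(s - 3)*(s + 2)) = s - 7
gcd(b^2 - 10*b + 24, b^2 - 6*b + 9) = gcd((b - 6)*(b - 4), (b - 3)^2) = 1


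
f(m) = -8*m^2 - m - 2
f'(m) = -16*m - 1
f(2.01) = -36.33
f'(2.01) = -33.16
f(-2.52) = -50.28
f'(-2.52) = 39.32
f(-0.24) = -2.22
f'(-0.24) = 2.84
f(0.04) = -2.05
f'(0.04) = -1.64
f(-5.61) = -248.17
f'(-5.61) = 88.76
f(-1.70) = -23.42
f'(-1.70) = 26.20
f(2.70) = -63.02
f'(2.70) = -44.20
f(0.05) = -2.07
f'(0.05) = -1.80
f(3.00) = -77.00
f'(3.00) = -49.00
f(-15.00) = -1787.00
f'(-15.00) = 239.00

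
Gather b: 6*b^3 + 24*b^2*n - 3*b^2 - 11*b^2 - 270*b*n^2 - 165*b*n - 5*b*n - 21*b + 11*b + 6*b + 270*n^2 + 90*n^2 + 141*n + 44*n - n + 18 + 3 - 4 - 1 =6*b^3 + b^2*(24*n - 14) + b*(-270*n^2 - 170*n - 4) + 360*n^2 + 184*n + 16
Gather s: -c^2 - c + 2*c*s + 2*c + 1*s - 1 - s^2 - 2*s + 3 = -c^2 + c - s^2 + s*(2*c - 1) + 2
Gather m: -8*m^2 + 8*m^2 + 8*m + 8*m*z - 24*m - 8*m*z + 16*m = 0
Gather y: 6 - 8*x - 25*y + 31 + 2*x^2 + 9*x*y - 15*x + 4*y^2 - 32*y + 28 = 2*x^2 - 23*x + 4*y^2 + y*(9*x - 57) + 65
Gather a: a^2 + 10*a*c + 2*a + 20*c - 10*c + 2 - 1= a^2 + a*(10*c + 2) + 10*c + 1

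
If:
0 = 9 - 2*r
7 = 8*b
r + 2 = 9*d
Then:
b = 7/8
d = 13/18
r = 9/2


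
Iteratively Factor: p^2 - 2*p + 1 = (p - 1)*(p - 1)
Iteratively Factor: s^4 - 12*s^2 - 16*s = (s + 2)*(s^3 - 2*s^2 - 8*s) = s*(s + 2)*(s^2 - 2*s - 8) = s*(s - 4)*(s + 2)*(s + 2)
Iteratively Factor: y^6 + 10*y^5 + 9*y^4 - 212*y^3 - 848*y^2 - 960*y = (y - 5)*(y^5 + 15*y^4 + 84*y^3 + 208*y^2 + 192*y) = (y - 5)*(y + 4)*(y^4 + 11*y^3 + 40*y^2 + 48*y) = (y - 5)*(y + 3)*(y + 4)*(y^3 + 8*y^2 + 16*y) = (y - 5)*(y + 3)*(y + 4)^2*(y^2 + 4*y) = y*(y - 5)*(y + 3)*(y + 4)^2*(y + 4)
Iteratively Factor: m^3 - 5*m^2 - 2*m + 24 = (m - 4)*(m^2 - m - 6) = (m - 4)*(m - 3)*(m + 2)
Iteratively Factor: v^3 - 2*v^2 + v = (v - 1)*(v^2 - v) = (v - 1)^2*(v)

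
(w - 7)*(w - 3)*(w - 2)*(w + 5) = w^4 - 7*w^3 - 19*w^2 + 163*w - 210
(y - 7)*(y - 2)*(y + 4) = y^3 - 5*y^2 - 22*y + 56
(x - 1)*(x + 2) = x^2 + x - 2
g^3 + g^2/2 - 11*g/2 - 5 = (g - 5/2)*(g + 1)*(g + 2)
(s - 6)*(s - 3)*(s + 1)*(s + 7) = s^4 - s^3 - 47*s^2 + 81*s + 126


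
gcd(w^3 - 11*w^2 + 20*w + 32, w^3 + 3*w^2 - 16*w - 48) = w - 4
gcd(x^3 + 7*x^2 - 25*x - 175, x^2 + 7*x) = x + 7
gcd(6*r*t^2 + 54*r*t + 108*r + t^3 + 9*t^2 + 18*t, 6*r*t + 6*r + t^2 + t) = 6*r + t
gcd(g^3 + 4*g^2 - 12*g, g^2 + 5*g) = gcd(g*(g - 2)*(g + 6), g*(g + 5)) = g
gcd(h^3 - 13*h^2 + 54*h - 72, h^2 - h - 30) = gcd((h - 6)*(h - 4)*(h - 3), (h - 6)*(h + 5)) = h - 6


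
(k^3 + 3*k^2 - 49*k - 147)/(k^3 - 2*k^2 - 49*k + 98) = (k + 3)/(k - 2)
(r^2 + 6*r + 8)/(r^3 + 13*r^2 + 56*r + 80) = (r + 2)/(r^2 + 9*r + 20)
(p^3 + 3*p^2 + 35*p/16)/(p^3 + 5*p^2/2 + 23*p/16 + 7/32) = 2*p*(4*p + 5)/(8*p^2 + 6*p + 1)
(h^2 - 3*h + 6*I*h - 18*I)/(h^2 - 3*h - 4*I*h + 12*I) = (h + 6*I)/(h - 4*I)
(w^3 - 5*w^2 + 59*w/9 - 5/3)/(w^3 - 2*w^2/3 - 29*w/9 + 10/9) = (3*w^2 - 14*w + 15)/(3*w^2 - w - 10)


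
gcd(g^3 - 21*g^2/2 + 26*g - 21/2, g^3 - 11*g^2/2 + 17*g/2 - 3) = g^2 - 7*g/2 + 3/2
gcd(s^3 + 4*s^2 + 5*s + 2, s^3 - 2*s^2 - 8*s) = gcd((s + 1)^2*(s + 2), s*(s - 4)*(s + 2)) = s + 2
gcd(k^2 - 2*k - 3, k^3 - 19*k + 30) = k - 3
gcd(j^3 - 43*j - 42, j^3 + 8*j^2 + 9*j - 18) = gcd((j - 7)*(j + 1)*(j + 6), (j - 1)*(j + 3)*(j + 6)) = j + 6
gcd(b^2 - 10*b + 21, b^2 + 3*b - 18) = b - 3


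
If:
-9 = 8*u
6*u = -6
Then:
No Solution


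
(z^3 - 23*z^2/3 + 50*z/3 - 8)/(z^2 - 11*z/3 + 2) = z - 4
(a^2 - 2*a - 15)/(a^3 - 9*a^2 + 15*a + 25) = (a + 3)/(a^2 - 4*a - 5)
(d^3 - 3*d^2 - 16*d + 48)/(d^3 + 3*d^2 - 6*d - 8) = (d^2 - 7*d + 12)/(d^2 - d - 2)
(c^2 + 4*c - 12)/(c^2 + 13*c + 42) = (c - 2)/(c + 7)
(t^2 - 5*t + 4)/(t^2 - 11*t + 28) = (t - 1)/(t - 7)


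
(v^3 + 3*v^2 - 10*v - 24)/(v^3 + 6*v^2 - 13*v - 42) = (v + 4)/(v + 7)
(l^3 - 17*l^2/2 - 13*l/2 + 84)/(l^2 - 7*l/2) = l - 5 - 24/l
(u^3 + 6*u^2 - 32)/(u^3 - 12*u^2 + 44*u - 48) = (u^2 + 8*u + 16)/(u^2 - 10*u + 24)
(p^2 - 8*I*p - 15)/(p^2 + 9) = (p - 5*I)/(p + 3*I)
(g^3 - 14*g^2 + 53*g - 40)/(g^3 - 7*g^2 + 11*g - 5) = (g - 8)/(g - 1)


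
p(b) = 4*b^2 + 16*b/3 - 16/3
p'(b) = 8*b + 16/3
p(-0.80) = -7.04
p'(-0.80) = -1.07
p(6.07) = 174.42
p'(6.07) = 53.89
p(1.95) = 20.28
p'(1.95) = 20.93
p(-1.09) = -6.39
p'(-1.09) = -3.39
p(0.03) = -5.17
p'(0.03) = 5.57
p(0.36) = -2.89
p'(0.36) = 8.21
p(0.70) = 0.36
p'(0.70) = 10.93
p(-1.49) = -4.40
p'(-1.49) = -6.59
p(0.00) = -5.33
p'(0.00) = 5.33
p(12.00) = 634.67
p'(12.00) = 101.33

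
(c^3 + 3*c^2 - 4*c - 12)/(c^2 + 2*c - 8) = (c^2 + 5*c + 6)/(c + 4)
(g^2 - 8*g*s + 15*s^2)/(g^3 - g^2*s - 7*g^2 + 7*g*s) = (g^2 - 8*g*s + 15*s^2)/(g*(g^2 - g*s - 7*g + 7*s))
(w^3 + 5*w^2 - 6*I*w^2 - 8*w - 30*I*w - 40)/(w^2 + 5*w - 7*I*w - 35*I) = (w^2 - 6*I*w - 8)/(w - 7*I)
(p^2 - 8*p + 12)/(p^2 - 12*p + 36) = (p - 2)/(p - 6)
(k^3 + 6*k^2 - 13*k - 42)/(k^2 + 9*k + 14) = k - 3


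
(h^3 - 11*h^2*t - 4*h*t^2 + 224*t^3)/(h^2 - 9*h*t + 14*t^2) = (-h^2 + 4*h*t + 32*t^2)/(-h + 2*t)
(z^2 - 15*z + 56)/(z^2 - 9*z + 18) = (z^2 - 15*z + 56)/(z^2 - 9*z + 18)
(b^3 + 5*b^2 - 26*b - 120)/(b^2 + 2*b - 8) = (b^2 + b - 30)/(b - 2)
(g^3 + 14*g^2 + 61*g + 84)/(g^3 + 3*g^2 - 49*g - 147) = (g + 4)/(g - 7)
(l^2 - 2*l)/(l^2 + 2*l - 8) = l/(l + 4)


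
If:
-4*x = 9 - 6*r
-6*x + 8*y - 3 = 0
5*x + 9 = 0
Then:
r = 3/10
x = -9/5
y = -39/40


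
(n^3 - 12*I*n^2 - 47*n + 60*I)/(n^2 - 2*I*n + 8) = (n^2 - 8*I*n - 15)/(n + 2*I)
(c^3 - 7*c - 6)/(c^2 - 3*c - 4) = (c^2 - c - 6)/(c - 4)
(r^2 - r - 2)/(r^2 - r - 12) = (-r^2 + r + 2)/(-r^2 + r + 12)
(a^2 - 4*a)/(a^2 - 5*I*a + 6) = a*(a - 4)/(a^2 - 5*I*a + 6)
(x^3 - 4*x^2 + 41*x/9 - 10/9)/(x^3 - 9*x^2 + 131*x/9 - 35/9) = (x - 2)/(x - 7)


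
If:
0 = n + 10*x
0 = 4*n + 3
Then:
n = -3/4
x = 3/40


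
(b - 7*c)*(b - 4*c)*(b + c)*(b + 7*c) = b^4 - 3*b^3*c - 53*b^2*c^2 + 147*b*c^3 + 196*c^4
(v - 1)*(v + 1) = v^2 - 1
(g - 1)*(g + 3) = g^2 + 2*g - 3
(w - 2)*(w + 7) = w^2 + 5*w - 14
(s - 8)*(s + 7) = s^2 - s - 56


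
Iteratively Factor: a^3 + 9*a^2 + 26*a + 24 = (a + 3)*(a^2 + 6*a + 8) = (a + 3)*(a + 4)*(a + 2)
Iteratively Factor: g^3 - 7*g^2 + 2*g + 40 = (g - 5)*(g^2 - 2*g - 8) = (g - 5)*(g - 4)*(g + 2)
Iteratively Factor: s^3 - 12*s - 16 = (s + 2)*(s^2 - 2*s - 8) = (s + 2)^2*(s - 4)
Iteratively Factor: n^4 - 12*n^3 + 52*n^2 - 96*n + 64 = (n - 2)*(n^3 - 10*n^2 + 32*n - 32) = (n - 4)*(n - 2)*(n^2 - 6*n + 8) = (n - 4)*(n - 2)^2*(n - 4)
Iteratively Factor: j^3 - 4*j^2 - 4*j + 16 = (j + 2)*(j^2 - 6*j + 8) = (j - 2)*(j + 2)*(j - 4)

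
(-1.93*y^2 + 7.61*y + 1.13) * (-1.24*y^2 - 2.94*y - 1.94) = 2.3932*y^4 - 3.7622*y^3 - 20.0304*y^2 - 18.0856*y - 2.1922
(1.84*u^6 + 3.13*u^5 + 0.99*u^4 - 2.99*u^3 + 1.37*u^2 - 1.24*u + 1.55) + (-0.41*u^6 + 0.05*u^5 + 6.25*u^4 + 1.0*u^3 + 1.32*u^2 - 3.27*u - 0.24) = 1.43*u^6 + 3.18*u^5 + 7.24*u^4 - 1.99*u^3 + 2.69*u^2 - 4.51*u + 1.31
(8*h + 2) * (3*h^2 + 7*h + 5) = 24*h^3 + 62*h^2 + 54*h + 10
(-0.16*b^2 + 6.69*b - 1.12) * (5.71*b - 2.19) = -0.9136*b^3 + 38.5503*b^2 - 21.0463*b + 2.4528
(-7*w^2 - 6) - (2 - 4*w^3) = 4*w^3 - 7*w^2 - 8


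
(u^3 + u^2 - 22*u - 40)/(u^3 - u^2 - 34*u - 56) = (u - 5)/(u - 7)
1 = 1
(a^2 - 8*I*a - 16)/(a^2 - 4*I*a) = (a - 4*I)/a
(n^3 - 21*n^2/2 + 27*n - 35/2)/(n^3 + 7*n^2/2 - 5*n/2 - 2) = (2*n^2 - 19*n + 35)/(2*n^2 + 9*n + 4)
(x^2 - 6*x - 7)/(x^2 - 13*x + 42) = (x + 1)/(x - 6)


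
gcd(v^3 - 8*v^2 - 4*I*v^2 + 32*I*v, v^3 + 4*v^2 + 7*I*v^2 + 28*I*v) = v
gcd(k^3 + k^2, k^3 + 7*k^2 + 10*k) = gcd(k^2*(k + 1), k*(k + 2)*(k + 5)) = k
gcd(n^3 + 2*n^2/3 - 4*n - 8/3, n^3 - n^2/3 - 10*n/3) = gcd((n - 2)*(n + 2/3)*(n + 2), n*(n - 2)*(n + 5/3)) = n - 2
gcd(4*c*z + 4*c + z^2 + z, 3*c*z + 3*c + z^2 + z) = z + 1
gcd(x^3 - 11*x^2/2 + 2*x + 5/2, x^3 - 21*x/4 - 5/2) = x + 1/2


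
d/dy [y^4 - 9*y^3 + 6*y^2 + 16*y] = 4*y^3 - 27*y^2 + 12*y + 16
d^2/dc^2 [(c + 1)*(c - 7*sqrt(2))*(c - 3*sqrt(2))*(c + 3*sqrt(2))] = 12*c^2 - 42*sqrt(2)*c + 6*c - 36 - 14*sqrt(2)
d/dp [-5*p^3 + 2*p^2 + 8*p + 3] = -15*p^2 + 4*p + 8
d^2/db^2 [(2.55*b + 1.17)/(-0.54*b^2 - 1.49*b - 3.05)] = (-(1.08*b + 1.49)*(2.16*b + 2.98)*(2.55*b + 1.17) + (8.262*b + 8.8626)*(0.54*b^2 + 1.49*b + 3.05))/(0.54*b^2 + 1.49*b + 3.05)^3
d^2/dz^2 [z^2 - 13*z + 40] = 2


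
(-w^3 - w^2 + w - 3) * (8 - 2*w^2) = 2*w^5 + 2*w^4 - 10*w^3 - 2*w^2 + 8*w - 24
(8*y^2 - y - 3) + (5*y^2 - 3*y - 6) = 13*y^2 - 4*y - 9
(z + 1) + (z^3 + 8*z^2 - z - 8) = z^3 + 8*z^2 - 7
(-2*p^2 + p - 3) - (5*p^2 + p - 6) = 3 - 7*p^2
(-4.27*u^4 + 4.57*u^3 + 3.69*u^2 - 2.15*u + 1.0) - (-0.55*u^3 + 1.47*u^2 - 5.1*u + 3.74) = -4.27*u^4 + 5.12*u^3 + 2.22*u^2 + 2.95*u - 2.74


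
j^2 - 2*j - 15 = (j - 5)*(j + 3)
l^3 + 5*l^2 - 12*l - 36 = (l - 3)*(l + 2)*(l + 6)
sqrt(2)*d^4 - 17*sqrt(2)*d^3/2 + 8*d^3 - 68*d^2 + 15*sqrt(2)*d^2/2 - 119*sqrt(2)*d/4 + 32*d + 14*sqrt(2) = (d - 8)*(d - 1/2)*(d + 7*sqrt(2)/2)*(sqrt(2)*d + 1)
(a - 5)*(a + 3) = a^2 - 2*a - 15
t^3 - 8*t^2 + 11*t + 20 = (t - 5)*(t - 4)*(t + 1)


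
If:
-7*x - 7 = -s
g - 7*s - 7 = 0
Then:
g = 49*x + 56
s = 7*x + 7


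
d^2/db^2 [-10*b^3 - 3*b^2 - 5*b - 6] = -60*b - 6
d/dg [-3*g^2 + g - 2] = 1 - 6*g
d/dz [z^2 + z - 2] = 2*z + 1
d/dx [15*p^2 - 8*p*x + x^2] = -8*p + 2*x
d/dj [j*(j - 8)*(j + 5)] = 3*j^2 - 6*j - 40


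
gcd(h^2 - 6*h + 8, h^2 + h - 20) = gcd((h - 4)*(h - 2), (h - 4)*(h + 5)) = h - 4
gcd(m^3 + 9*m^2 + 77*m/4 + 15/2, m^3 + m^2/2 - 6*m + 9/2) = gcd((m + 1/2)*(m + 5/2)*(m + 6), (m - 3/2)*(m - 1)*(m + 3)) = 1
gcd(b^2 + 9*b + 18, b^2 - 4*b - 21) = b + 3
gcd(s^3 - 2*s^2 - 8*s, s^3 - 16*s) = s^2 - 4*s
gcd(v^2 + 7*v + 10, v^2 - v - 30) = v + 5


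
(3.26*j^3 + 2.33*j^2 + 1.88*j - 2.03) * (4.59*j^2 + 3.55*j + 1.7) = 14.9634*j^5 + 22.2677*j^4 + 22.4427*j^3 + 1.3173*j^2 - 4.0105*j - 3.451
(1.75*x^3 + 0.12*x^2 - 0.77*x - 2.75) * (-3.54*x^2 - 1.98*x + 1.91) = -6.195*x^5 - 3.8898*x^4 + 5.8307*x^3 + 11.4888*x^2 + 3.9743*x - 5.2525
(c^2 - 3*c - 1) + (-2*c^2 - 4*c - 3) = -c^2 - 7*c - 4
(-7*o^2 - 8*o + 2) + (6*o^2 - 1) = -o^2 - 8*o + 1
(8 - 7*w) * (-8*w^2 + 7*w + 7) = 56*w^3 - 113*w^2 + 7*w + 56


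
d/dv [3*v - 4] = 3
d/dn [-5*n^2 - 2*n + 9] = -10*n - 2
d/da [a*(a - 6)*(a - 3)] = 3*a^2 - 18*a + 18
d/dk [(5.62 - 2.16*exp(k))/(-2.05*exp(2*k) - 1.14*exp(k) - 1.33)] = (-4.428*exp(2*k) + 23.042*exp(k) + 9.2796)*exp(k)/(4.2025*exp(4*k) + 4.674*exp(3*k) + 6.7526*exp(2*k) + 3.0324*exp(k) + 1.7689)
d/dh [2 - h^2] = -2*h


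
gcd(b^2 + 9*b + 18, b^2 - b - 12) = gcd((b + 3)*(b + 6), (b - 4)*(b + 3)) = b + 3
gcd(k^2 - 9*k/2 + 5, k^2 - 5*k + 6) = k - 2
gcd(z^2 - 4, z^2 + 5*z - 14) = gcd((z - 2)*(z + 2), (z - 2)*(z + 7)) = z - 2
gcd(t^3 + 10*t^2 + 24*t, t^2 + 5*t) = t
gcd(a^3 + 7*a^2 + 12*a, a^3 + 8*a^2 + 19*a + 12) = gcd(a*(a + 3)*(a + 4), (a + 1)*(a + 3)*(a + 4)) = a^2 + 7*a + 12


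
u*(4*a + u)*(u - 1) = 4*a*u^2 - 4*a*u + u^3 - u^2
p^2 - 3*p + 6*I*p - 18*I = (p - 3)*(p + 6*I)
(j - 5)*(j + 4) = j^2 - j - 20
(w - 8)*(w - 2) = w^2 - 10*w + 16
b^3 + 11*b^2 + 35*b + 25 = (b + 1)*(b + 5)^2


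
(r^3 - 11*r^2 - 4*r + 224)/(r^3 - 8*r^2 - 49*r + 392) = (r + 4)/(r + 7)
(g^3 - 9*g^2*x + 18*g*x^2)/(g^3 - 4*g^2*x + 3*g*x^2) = (-g + 6*x)/(-g + x)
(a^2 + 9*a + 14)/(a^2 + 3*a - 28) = (a + 2)/(a - 4)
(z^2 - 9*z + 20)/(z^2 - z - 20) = (z - 4)/(z + 4)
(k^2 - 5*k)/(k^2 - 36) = k*(k - 5)/(k^2 - 36)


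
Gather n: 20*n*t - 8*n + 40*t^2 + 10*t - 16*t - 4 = n*(20*t - 8) + 40*t^2 - 6*t - 4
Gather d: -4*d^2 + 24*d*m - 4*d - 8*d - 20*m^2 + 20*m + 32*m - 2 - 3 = -4*d^2 + d*(24*m - 12) - 20*m^2 + 52*m - 5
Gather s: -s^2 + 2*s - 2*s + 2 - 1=1 - s^2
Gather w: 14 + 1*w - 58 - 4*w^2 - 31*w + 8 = -4*w^2 - 30*w - 36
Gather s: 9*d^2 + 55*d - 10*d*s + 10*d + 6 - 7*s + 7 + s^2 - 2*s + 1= 9*d^2 + 65*d + s^2 + s*(-10*d - 9) + 14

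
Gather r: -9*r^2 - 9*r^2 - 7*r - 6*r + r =-18*r^2 - 12*r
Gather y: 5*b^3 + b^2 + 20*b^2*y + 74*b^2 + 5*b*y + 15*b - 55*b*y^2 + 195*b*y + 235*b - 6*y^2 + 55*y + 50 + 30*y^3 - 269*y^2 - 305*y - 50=5*b^3 + 75*b^2 + 250*b + 30*y^3 + y^2*(-55*b - 275) + y*(20*b^2 + 200*b - 250)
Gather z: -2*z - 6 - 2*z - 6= -4*z - 12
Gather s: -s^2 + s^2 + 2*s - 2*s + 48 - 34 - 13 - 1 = 0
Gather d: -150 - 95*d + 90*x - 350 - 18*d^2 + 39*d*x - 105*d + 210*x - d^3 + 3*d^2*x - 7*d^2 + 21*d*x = -d^3 + d^2*(3*x - 25) + d*(60*x - 200) + 300*x - 500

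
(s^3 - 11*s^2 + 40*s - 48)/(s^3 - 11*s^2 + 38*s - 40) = (s^2 - 7*s + 12)/(s^2 - 7*s + 10)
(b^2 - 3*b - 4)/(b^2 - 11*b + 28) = (b + 1)/(b - 7)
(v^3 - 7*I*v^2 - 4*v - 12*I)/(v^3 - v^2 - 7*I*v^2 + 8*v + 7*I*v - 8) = (v^2 - 8*I*v - 12)/(v^2 - v*(1 + 8*I) + 8*I)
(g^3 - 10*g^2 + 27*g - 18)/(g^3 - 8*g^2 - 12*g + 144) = (g^2 - 4*g + 3)/(g^2 - 2*g - 24)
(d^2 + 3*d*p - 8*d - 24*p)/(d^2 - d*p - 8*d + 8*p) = (-d - 3*p)/(-d + p)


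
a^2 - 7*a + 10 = (a - 5)*(a - 2)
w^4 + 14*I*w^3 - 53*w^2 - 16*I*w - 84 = (w - I)*(w + 2*I)*(w + 6*I)*(w + 7*I)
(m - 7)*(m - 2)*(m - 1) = m^3 - 10*m^2 + 23*m - 14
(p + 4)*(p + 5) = p^2 + 9*p + 20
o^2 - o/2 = o*(o - 1/2)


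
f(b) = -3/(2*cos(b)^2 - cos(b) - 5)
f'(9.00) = 0.97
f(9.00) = 1.24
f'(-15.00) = -0.83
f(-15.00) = 0.97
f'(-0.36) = 0.17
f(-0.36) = 0.72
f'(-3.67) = 0.96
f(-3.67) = 1.13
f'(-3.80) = 0.87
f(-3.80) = 1.01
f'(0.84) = -0.16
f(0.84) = 0.63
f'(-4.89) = 0.03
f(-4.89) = 0.59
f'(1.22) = -0.04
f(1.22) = 0.59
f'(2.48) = 0.87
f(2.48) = 1.01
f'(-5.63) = -0.19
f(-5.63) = 0.66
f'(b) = -3*(4*sin(b)*cos(b) - sin(b))/(2*cos(b)^2 - cos(b) - 5)^2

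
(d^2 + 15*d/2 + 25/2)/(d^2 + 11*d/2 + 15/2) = (d + 5)/(d + 3)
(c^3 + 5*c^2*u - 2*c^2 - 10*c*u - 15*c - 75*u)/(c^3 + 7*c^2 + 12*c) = (c^2 + 5*c*u - 5*c - 25*u)/(c*(c + 4))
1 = 1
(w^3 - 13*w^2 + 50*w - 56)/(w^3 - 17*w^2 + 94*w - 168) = (w - 2)/(w - 6)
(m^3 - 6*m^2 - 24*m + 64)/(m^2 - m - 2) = (m^2 - 4*m - 32)/(m + 1)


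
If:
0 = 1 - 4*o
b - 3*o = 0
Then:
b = 3/4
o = 1/4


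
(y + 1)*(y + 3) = y^2 + 4*y + 3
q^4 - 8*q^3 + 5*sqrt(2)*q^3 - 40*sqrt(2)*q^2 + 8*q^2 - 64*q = q*(q - 8)*(q + sqrt(2))*(q + 4*sqrt(2))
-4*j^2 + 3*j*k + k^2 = (-j + k)*(4*j + k)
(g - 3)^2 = g^2 - 6*g + 9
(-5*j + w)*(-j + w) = 5*j^2 - 6*j*w + w^2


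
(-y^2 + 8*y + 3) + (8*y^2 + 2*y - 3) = 7*y^2 + 10*y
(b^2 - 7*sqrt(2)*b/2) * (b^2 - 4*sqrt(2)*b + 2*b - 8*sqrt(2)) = b^4 - 15*sqrt(2)*b^3/2 + 2*b^3 - 15*sqrt(2)*b^2 + 28*b^2 + 56*b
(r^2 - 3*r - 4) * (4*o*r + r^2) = 4*o*r^3 - 12*o*r^2 - 16*o*r + r^4 - 3*r^3 - 4*r^2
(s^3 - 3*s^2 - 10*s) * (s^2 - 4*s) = s^5 - 7*s^4 + 2*s^3 + 40*s^2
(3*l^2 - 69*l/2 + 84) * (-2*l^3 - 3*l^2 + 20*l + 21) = -6*l^5 + 60*l^4 - 9*l^3/2 - 879*l^2 + 1911*l/2 + 1764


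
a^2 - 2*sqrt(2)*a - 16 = (a - 4*sqrt(2))*(a + 2*sqrt(2))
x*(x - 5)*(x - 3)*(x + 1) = x^4 - 7*x^3 + 7*x^2 + 15*x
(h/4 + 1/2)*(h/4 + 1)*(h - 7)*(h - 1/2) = h^4/16 - 3*h^3/32 - 67*h^2/32 - 39*h/16 + 7/4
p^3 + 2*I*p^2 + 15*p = p*(p - 3*I)*(p + 5*I)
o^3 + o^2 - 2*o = o*(o - 1)*(o + 2)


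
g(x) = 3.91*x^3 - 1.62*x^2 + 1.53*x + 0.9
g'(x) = 11.73*x^2 - 3.24*x + 1.53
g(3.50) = 154.05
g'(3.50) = 133.88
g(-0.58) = -1.30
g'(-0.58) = 7.36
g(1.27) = 8.24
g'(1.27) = 16.33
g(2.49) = 55.03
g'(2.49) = 66.19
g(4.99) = 454.02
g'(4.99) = 277.44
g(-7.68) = -1877.57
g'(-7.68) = 718.28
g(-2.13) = -47.49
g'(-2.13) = 61.65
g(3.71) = 183.94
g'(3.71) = 150.96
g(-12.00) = -7007.22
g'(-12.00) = 1729.53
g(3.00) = 96.48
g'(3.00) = 97.38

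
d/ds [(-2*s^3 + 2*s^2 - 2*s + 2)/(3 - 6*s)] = 2*(4*s^3 - 5*s^2 + 2*s + 1)/(3*(4*s^2 - 4*s + 1))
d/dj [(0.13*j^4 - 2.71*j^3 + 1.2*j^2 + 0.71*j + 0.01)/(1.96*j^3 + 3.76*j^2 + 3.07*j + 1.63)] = (0.2548*j^6 + 0.977600000000001*j^5 - 11.3443*j^4 - 18.575*j^3 - 12.2963*j^2 + 3.8368*j + 1.1266)/(3.8416*j^6 + 14.7392*j^5 + 26.172*j^4 + 29.476*j^3 + 21.6825*j^2 + 10.0082*j + 2.6569)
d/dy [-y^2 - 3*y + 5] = -2*y - 3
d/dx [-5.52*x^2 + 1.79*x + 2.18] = 1.79 - 11.04*x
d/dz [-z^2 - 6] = -2*z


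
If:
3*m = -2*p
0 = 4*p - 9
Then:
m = -3/2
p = 9/4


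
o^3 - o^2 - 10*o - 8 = (o - 4)*(o + 1)*(o + 2)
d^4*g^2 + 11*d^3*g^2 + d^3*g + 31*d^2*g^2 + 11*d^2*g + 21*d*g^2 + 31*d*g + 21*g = (d + 3)*(d + 7)*(d*g + 1)*(d*g + g)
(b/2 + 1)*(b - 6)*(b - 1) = b^3/2 - 5*b^2/2 - 4*b + 6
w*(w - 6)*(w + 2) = w^3 - 4*w^2 - 12*w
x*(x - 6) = x^2 - 6*x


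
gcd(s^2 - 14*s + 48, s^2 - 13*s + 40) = s - 8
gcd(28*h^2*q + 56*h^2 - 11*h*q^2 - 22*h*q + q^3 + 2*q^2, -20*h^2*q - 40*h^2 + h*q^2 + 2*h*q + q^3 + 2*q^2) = -4*h*q - 8*h + q^2 + 2*q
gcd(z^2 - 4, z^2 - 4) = z^2 - 4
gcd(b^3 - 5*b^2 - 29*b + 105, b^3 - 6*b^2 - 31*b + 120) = b^2 + 2*b - 15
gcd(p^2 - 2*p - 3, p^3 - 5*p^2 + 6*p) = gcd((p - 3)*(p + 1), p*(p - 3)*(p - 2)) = p - 3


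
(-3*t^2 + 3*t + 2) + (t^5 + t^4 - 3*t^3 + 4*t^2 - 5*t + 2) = t^5 + t^4 - 3*t^3 + t^2 - 2*t + 4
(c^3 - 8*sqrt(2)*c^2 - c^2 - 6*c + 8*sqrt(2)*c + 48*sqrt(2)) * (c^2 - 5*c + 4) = c^5 - 8*sqrt(2)*c^4 - 6*c^4 + 3*c^3 + 48*sqrt(2)*c^3 - 24*sqrt(2)*c^2 + 26*c^2 - 208*sqrt(2)*c - 24*c + 192*sqrt(2)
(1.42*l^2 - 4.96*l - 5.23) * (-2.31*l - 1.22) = -3.2802*l^3 + 9.7252*l^2 + 18.1325*l + 6.3806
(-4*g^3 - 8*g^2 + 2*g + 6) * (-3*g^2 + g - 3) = 12*g^5 + 20*g^4 - 2*g^3 + 8*g^2 - 18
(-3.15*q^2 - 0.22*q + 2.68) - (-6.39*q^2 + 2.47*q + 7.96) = 3.24*q^2 - 2.69*q - 5.28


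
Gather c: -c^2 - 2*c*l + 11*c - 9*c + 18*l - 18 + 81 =-c^2 + c*(2 - 2*l) + 18*l + 63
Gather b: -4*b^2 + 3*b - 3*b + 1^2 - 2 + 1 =-4*b^2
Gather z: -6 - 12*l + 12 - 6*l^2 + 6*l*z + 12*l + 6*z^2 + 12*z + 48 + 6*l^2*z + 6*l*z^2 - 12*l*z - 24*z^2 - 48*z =-6*l^2 + z^2*(6*l - 18) + z*(6*l^2 - 6*l - 36) + 54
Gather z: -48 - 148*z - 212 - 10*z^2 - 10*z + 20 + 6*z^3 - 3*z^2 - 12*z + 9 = 6*z^3 - 13*z^2 - 170*z - 231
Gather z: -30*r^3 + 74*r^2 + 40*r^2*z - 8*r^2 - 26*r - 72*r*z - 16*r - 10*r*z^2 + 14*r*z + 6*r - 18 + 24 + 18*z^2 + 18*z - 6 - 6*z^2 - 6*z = -30*r^3 + 66*r^2 - 36*r + z^2*(12 - 10*r) + z*(40*r^2 - 58*r + 12)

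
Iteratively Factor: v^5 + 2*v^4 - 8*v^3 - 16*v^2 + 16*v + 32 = (v + 2)*(v^4 - 8*v^2 + 16) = (v + 2)^2*(v^3 - 2*v^2 - 4*v + 8) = (v - 2)*(v + 2)^2*(v^2 - 4) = (v - 2)*(v + 2)^3*(v - 2)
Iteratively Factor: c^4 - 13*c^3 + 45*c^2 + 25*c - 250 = (c - 5)*(c^3 - 8*c^2 + 5*c + 50) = (c - 5)*(c + 2)*(c^2 - 10*c + 25) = (c - 5)^2*(c + 2)*(c - 5)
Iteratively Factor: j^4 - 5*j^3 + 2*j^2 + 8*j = (j - 4)*(j^3 - j^2 - 2*j) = (j - 4)*(j + 1)*(j^2 - 2*j) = (j - 4)*(j - 2)*(j + 1)*(j)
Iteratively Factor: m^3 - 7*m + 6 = (m - 1)*(m^2 + m - 6) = (m - 1)*(m + 3)*(m - 2)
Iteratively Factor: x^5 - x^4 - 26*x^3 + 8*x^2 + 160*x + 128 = (x - 4)*(x^4 + 3*x^3 - 14*x^2 - 48*x - 32) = (x - 4)*(x + 2)*(x^3 + x^2 - 16*x - 16) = (x - 4)*(x + 2)*(x + 4)*(x^2 - 3*x - 4) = (x - 4)*(x + 1)*(x + 2)*(x + 4)*(x - 4)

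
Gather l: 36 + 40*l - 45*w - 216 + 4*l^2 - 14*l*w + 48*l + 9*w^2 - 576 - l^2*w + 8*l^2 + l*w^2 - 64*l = l^2*(12 - w) + l*(w^2 - 14*w + 24) + 9*w^2 - 45*w - 756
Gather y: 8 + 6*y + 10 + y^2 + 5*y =y^2 + 11*y + 18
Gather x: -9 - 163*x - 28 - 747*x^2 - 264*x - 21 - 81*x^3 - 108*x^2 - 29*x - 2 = -81*x^3 - 855*x^2 - 456*x - 60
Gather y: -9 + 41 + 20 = 52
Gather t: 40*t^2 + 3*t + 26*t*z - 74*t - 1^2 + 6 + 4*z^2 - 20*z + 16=40*t^2 + t*(26*z - 71) + 4*z^2 - 20*z + 21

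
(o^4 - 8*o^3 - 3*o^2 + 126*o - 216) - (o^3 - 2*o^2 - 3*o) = o^4 - 9*o^3 - o^2 + 129*o - 216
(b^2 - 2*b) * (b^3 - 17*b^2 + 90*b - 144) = b^5 - 19*b^4 + 124*b^3 - 324*b^2 + 288*b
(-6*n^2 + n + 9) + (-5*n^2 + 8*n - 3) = -11*n^2 + 9*n + 6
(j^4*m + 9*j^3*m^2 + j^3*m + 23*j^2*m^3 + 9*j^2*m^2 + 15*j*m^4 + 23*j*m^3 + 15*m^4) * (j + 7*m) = j^5*m + 16*j^4*m^2 + j^4*m + 86*j^3*m^3 + 16*j^3*m^2 + 176*j^2*m^4 + 86*j^2*m^3 + 105*j*m^5 + 176*j*m^4 + 105*m^5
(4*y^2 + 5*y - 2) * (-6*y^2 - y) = -24*y^4 - 34*y^3 + 7*y^2 + 2*y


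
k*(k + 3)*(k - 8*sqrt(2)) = k^3 - 8*sqrt(2)*k^2 + 3*k^2 - 24*sqrt(2)*k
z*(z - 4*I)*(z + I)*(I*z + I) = I*z^4 + 3*z^3 + I*z^3 + 3*z^2 + 4*I*z^2 + 4*I*z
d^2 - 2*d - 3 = (d - 3)*(d + 1)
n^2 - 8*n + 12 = (n - 6)*(n - 2)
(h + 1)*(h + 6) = h^2 + 7*h + 6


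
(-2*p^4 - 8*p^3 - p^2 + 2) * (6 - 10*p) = 20*p^5 + 68*p^4 - 38*p^3 - 6*p^2 - 20*p + 12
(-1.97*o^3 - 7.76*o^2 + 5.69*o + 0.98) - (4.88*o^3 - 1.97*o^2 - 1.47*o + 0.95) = -6.85*o^3 - 5.79*o^2 + 7.16*o + 0.03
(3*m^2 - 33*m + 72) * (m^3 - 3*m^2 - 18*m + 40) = 3*m^5 - 42*m^4 + 117*m^3 + 498*m^2 - 2616*m + 2880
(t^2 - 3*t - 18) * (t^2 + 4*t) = t^4 + t^3 - 30*t^2 - 72*t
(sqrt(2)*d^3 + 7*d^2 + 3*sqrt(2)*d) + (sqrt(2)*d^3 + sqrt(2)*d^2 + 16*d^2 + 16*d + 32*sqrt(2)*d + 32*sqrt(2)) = 2*sqrt(2)*d^3 + sqrt(2)*d^2 + 23*d^2 + 16*d + 35*sqrt(2)*d + 32*sqrt(2)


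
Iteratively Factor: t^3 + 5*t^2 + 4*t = (t)*(t^2 + 5*t + 4) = t*(t + 4)*(t + 1)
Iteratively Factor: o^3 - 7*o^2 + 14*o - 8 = (o - 2)*(o^2 - 5*o + 4) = (o - 2)*(o - 1)*(o - 4)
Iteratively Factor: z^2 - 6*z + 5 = (z - 5)*(z - 1)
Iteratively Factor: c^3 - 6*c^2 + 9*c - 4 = (c - 1)*(c^2 - 5*c + 4) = (c - 1)^2*(c - 4)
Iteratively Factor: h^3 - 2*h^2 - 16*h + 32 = (h + 4)*(h^2 - 6*h + 8) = (h - 2)*(h + 4)*(h - 4)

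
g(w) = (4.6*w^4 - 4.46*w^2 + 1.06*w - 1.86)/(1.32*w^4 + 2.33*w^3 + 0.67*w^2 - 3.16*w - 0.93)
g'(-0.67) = -6.82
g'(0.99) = 558.76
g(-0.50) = -5.29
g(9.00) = 2.87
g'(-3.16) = 0.35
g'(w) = (18.4*w^3 - 8.92*w + 1.06)/(1.32*w^4 + 2.33*w^3 + 0.67*w^2 - 3.16*w - 0.93) + (-5.28*w^3 - 6.99*w^2 - 1.34*w + 3.16)*(4.6*w^4 - 4.46*w^2 + 1.06*w - 1.86)/(1.32*w^4 + 2.33*w^3 + 0.67*w^2 - 3.16*w - 0.93)^2 = (10.718*w^6 + 17.9384*w^5 - 37.4138*w^4 - 12.2308*w^3 + 26.3848*w^2 + 10.788*w - 6.8634)/(1.7424*w^8 + 6.1512*w^7 + 7.1977*w^6 - 5.2202*w^5 - 16.7319*w^4 - 8.5682*w^3 + 8.7394*w^2 + 5.8776*w + 0.8649)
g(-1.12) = -0.62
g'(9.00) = 0.06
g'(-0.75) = -5.84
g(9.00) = 2.87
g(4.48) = 2.39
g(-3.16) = 5.54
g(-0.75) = -2.96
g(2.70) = 1.91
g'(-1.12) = -7.48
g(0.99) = -6.01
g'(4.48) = 0.19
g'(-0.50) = -18.52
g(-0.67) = -3.46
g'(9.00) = 0.06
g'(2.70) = 0.38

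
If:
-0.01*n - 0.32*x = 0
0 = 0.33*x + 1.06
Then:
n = 102.79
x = -3.21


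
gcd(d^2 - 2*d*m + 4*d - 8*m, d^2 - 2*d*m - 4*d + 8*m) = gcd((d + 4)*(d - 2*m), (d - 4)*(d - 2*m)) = d - 2*m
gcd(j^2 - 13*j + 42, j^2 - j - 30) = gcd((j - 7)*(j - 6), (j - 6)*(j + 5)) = j - 6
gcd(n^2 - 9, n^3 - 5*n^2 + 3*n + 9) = n - 3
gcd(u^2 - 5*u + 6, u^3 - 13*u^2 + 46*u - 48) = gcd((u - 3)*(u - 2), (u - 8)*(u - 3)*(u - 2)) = u^2 - 5*u + 6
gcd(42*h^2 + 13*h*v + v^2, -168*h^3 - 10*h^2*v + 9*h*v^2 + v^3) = 42*h^2 + 13*h*v + v^2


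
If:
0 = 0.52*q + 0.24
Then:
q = -0.46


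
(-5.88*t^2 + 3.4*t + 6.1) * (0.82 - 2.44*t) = 14.3472*t^3 - 13.1176*t^2 - 12.096*t + 5.002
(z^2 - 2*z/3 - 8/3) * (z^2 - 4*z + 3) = z^4 - 14*z^3/3 + 3*z^2 + 26*z/3 - 8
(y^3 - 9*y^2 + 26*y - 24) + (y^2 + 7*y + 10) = y^3 - 8*y^2 + 33*y - 14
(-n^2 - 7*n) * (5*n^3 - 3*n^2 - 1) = -5*n^5 - 32*n^4 + 21*n^3 + n^2 + 7*n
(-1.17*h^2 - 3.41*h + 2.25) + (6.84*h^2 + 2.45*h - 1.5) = 5.67*h^2 - 0.96*h + 0.75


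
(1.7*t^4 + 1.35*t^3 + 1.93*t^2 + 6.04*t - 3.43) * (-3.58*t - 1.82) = -6.086*t^5 - 7.927*t^4 - 9.3664*t^3 - 25.1358*t^2 + 1.2866*t + 6.2426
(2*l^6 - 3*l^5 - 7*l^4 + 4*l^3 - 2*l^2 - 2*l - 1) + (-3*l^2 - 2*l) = 2*l^6 - 3*l^5 - 7*l^4 + 4*l^3 - 5*l^2 - 4*l - 1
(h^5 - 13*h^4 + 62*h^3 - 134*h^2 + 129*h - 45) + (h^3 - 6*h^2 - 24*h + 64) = h^5 - 13*h^4 + 63*h^3 - 140*h^2 + 105*h + 19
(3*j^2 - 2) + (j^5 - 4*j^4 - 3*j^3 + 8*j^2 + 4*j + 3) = j^5 - 4*j^4 - 3*j^3 + 11*j^2 + 4*j + 1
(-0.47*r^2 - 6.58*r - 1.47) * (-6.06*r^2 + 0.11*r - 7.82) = 2.8482*r^4 + 39.8231*r^3 + 11.8598*r^2 + 51.2939*r + 11.4954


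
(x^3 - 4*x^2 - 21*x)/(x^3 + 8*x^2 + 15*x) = (x - 7)/(x + 5)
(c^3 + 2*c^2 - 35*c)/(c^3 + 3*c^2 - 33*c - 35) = c/(c + 1)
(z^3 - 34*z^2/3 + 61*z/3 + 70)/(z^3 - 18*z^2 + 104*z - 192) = (3*z^2 - 16*z - 35)/(3*(z^2 - 12*z + 32))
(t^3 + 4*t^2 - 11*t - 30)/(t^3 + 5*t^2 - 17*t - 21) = (t^2 + 7*t + 10)/(t^2 + 8*t + 7)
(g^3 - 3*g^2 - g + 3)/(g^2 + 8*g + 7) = (g^2 - 4*g + 3)/(g + 7)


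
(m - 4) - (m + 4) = -8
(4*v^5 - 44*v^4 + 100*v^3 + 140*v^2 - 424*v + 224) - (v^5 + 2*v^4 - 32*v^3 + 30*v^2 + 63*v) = 3*v^5 - 46*v^4 + 132*v^3 + 110*v^2 - 487*v + 224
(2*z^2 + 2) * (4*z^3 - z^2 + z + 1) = 8*z^5 - 2*z^4 + 10*z^3 + 2*z + 2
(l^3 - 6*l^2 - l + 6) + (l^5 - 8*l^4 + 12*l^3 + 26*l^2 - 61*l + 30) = l^5 - 8*l^4 + 13*l^3 + 20*l^2 - 62*l + 36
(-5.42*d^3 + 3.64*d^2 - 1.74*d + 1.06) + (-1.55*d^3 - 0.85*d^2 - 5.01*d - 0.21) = -6.97*d^3 + 2.79*d^2 - 6.75*d + 0.85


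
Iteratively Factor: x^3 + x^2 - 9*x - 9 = (x + 3)*(x^2 - 2*x - 3) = (x - 3)*(x + 3)*(x + 1)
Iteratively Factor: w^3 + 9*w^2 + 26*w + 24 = (w + 3)*(w^2 + 6*w + 8) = (w + 3)*(w + 4)*(w + 2)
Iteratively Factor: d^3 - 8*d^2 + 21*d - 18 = (d - 2)*(d^2 - 6*d + 9) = (d - 3)*(d - 2)*(d - 3)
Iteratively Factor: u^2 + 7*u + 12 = (u + 3)*(u + 4)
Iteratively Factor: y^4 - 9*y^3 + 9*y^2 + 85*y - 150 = (y - 2)*(y^3 - 7*y^2 - 5*y + 75) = (y - 5)*(y - 2)*(y^2 - 2*y - 15) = (y - 5)*(y - 2)*(y + 3)*(y - 5)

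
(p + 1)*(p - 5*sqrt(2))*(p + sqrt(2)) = p^3 - 4*sqrt(2)*p^2 + p^2 - 10*p - 4*sqrt(2)*p - 10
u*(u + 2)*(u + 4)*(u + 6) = u^4 + 12*u^3 + 44*u^2 + 48*u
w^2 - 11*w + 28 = (w - 7)*(w - 4)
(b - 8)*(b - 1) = b^2 - 9*b + 8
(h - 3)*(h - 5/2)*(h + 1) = h^3 - 9*h^2/2 + 2*h + 15/2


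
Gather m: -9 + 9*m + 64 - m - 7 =8*m + 48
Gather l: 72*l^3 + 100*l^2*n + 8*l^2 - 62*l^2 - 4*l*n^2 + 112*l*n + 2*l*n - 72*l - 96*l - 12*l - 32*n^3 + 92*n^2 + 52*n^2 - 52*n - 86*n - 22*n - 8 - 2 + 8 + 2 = 72*l^3 + l^2*(100*n - 54) + l*(-4*n^2 + 114*n - 180) - 32*n^3 + 144*n^2 - 160*n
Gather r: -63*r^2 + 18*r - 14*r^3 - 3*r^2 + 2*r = -14*r^3 - 66*r^2 + 20*r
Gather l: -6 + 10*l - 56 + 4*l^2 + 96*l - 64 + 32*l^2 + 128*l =36*l^2 + 234*l - 126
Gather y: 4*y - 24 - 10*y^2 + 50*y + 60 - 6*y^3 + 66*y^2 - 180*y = -6*y^3 + 56*y^2 - 126*y + 36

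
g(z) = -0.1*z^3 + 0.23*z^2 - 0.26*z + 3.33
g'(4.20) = -3.62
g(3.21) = 1.56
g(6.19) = -13.18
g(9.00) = -53.28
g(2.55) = 2.50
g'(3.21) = -1.87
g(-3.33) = 10.44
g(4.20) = -1.11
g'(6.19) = -8.91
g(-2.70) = 7.68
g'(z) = -0.3*z^2 + 0.46*z - 0.26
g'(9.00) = -20.42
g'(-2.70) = -3.69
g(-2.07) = 5.74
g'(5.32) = -6.30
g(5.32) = -6.60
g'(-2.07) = -2.50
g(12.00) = -139.47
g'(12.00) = -37.94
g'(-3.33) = -5.12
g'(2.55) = -1.04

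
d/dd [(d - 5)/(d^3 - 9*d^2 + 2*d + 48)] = (d^3 - 9*d^2 + 2*d - (d - 5)*(3*d^2 - 18*d + 2) + 48)/(d^3 - 9*d^2 + 2*d + 48)^2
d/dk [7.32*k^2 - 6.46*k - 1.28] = 14.64*k - 6.46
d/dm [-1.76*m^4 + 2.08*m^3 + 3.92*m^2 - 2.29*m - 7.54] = -7.04*m^3 + 6.24*m^2 + 7.84*m - 2.29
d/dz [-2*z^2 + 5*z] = 5 - 4*z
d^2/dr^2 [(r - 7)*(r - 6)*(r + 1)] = 6*r - 24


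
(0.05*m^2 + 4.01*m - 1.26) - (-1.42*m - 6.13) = 0.05*m^2 + 5.43*m + 4.87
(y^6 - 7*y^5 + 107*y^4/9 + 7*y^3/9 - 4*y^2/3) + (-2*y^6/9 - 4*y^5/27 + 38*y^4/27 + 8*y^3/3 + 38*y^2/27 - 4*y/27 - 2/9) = 7*y^6/9 - 193*y^5/27 + 359*y^4/27 + 31*y^3/9 + 2*y^2/27 - 4*y/27 - 2/9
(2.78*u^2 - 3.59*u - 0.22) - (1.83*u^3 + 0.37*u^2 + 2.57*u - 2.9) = -1.83*u^3 + 2.41*u^2 - 6.16*u + 2.68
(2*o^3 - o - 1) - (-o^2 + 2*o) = 2*o^3 + o^2 - 3*o - 1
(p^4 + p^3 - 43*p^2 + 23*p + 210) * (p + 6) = p^5 + 7*p^4 - 37*p^3 - 235*p^2 + 348*p + 1260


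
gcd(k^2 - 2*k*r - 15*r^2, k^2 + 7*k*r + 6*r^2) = 1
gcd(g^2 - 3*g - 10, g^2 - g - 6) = g + 2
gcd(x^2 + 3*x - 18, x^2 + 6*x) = x + 6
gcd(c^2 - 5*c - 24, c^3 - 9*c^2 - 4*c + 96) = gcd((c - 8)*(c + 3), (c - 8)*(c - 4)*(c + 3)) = c^2 - 5*c - 24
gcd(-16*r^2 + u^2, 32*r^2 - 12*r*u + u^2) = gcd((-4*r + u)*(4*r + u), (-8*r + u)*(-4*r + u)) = 4*r - u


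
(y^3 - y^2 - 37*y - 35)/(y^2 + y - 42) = (y^3 - y^2 - 37*y - 35)/(y^2 + y - 42)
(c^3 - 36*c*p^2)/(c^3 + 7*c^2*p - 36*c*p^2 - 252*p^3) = c/(c + 7*p)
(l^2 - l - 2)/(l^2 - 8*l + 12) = (l + 1)/(l - 6)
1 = 1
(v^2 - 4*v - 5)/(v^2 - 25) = (v + 1)/(v + 5)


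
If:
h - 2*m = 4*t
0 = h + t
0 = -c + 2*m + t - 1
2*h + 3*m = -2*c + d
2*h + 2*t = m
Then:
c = -1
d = -2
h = 0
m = 0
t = 0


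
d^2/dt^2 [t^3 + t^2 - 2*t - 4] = 6*t + 2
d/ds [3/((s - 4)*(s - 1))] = 3*(5 - 2*s)/(s^4 - 10*s^3 + 33*s^2 - 40*s + 16)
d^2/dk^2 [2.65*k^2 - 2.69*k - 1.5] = 5.30000000000000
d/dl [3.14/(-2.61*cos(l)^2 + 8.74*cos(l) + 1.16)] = (27.4436 - 16.3908*cos(l))*sin(l)/(-2.61*cos(l)^2 + 8.74*cos(l) + 1.16)^2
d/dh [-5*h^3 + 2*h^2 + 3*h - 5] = -15*h^2 + 4*h + 3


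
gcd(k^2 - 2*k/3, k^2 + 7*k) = k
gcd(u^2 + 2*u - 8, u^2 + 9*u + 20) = u + 4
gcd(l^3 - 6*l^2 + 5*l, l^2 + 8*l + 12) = 1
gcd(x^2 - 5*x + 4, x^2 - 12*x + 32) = x - 4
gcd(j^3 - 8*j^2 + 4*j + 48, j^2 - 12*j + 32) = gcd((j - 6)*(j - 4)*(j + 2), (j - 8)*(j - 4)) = j - 4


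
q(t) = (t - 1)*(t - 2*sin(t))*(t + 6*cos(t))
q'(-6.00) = -31.03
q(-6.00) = -10.97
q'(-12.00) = -348.53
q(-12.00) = -1178.93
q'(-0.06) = 6.53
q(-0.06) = -0.38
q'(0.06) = 5.34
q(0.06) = 0.34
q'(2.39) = -13.27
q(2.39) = -2.84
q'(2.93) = -25.38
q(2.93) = -14.22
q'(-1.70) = 2.38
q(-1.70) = 1.89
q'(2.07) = -3.37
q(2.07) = -0.27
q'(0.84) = -3.25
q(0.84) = 0.50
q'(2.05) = -2.89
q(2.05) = -0.21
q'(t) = (1 - 6*sin(t))*(t - 1)*(t - 2*sin(t)) + (1 - 2*cos(t))*(t - 1)*(t + 6*cos(t)) + (t - 2*sin(t))*(t + 6*cos(t))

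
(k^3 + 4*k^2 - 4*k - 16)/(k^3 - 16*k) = (k^2 - 4)/(k*(k - 4))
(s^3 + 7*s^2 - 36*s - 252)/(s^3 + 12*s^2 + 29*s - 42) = (s - 6)/(s - 1)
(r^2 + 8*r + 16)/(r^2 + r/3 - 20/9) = 9*(r^2 + 8*r + 16)/(9*r^2 + 3*r - 20)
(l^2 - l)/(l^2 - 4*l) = (l - 1)/(l - 4)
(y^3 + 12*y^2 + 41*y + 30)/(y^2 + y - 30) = (y^2 + 6*y + 5)/(y - 5)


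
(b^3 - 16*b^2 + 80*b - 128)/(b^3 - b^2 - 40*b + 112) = (b - 8)/(b + 7)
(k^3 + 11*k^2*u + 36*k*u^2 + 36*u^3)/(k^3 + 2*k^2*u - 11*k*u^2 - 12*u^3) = (k^3 + 11*k^2*u + 36*k*u^2 + 36*u^3)/(k^3 + 2*k^2*u - 11*k*u^2 - 12*u^3)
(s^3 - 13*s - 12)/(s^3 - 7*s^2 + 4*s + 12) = (s^2 - s - 12)/(s^2 - 8*s + 12)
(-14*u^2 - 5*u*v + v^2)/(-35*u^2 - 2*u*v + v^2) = (2*u + v)/(5*u + v)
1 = 1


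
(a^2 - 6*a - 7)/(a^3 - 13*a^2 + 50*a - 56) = (a + 1)/(a^2 - 6*a + 8)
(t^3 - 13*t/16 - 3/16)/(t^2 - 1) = (t^2 + t + 3/16)/(t + 1)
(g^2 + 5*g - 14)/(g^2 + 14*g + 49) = (g - 2)/(g + 7)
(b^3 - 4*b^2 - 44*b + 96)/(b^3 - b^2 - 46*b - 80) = (b^2 + 4*b - 12)/(b^2 + 7*b + 10)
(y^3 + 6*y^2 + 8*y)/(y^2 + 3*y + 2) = y*(y + 4)/(y + 1)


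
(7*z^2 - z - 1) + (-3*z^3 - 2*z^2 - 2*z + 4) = -3*z^3 + 5*z^2 - 3*z + 3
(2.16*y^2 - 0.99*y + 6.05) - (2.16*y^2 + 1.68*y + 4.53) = 1.52 - 2.67*y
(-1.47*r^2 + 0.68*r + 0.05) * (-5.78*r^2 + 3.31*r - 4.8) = 8.4966*r^4 - 8.7961*r^3 + 9.0178*r^2 - 3.0985*r - 0.24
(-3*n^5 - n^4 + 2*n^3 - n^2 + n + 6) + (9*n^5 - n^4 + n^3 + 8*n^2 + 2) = 6*n^5 - 2*n^4 + 3*n^3 + 7*n^2 + n + 8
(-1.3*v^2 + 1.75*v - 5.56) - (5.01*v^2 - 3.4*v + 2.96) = -6.31*v^2 + 5.15*v - 8.52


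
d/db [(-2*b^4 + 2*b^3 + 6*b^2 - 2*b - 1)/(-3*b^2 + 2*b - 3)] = 2*(6*b^5 - 9*b^4 + 16*b^3 - 6*b^2 - 21*b + 4)/(9*b^4 - 12*b^3 + 22*b^2 - 12*b + 9)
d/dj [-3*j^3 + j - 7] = 1 - 9*j^2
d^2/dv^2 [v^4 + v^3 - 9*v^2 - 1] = 12*v^2 + 6*v - 18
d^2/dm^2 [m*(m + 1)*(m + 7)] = 6*m + 16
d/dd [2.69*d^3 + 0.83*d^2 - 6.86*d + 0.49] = 8.07*d^2 + 1.66*d - 6.86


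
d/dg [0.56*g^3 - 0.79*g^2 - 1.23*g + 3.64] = 1.68*g^2 - 1.58*g - 1.23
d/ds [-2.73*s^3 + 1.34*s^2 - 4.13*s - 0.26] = -8.19*s^2 + 2.68*s - 4.13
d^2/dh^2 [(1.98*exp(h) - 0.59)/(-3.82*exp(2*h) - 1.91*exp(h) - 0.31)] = (-28.892952*exp(4*h) + 48.88454*exp(3*h) + 26.98257*exp(2*h) + 0.530024999999999*exp(h) - 0.539617)*exp(h)/(55.742968*exp(6*h) + 83.614452*exp(5*h) + 55.378158*exp(4*h) + 20.538803*exp(3*h) + 4.494039*exp(2*h) + 0.550653*exp(h) + 0.029791)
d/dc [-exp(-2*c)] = 2*exp(-2*c)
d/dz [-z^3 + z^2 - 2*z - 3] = -3*z^2 + 2*z - 2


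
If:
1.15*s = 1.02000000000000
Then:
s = 0.89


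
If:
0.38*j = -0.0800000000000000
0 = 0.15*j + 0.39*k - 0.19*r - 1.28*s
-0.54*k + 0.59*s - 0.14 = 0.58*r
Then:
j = -0.21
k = 2.59884428223844*s - 0.025195287488795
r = -1.40237226277372*s - 0.217921628889743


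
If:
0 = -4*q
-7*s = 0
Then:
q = 0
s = 0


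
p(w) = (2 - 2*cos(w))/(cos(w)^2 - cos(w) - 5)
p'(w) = (2 - 2*cos(w))*(2*sin(w)*cos(w) - sin(w))/(cos(w)^2 - cos(w) - 5)^2 + 2*sin(w)/(cos(w)^2 - cos(w) - 5)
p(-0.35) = -0.02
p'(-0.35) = 0.13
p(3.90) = -0.92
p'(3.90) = 0.78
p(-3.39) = -1.27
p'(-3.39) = -0.46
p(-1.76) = -0.50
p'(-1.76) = 0.55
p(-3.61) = -1.14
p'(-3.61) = -0.71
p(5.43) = -0.13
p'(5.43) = 0.28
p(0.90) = -0.14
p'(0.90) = -0.29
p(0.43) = -0.04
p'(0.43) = -0.16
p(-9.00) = -1.17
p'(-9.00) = 0.67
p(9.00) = -1.17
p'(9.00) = -0.67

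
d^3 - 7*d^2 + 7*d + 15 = (d - 5)*(d - 3)*(d + 1)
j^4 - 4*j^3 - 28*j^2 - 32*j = j*(j - 8)*(j + 2)^2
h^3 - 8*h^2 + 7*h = h*(h - 7)*(h - 1)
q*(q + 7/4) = q^2 + 7*q/4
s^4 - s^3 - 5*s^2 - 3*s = s*(s - 3)*(s + 1)^2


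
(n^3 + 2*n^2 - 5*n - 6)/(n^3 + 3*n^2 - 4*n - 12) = (n + 1)/(n + 2)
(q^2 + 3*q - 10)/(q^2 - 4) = (q + 5)/(q + 2)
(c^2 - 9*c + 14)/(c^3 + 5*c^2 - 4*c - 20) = (c - 7)/(c^2 + 7*c + 10)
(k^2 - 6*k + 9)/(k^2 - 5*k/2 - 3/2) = 2*(k - 3)/(2*k + 1)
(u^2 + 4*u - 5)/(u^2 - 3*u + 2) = (u + 5)/(u - 2)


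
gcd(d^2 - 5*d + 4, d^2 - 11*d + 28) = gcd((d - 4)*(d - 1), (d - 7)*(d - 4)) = d - 4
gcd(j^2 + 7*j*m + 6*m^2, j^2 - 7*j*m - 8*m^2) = j + m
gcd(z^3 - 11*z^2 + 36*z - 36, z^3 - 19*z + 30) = z^2 - 5*z + 6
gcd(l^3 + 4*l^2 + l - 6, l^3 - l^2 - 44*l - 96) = l + 3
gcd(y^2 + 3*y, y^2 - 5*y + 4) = 1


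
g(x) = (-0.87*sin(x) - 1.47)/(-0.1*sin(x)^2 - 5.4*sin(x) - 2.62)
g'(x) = (0.2*sin(x)*cos(x) + 5.4*cos(x))*(-0.87*sin(x) - 1.47)/(-0.1*sin(x)^2 - 5.4*sin(x) - 2.62)^2 - 0.87*cos(x)/(-0.1*sin(x)^2 - 5.4*sin(x) - 2.62) = (-0.294*sin(x) + 0.0435*cos(2*x) - 5.7021)*cos(x)/(0.1*sin(x)^2 + 5.4*sin(x) + 2.62)^2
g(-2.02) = -0.32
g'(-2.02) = 0.51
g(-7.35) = -0.35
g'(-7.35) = -0.64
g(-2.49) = -1.52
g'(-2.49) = 11.47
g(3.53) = 1.94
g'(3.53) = 14.82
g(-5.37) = 0.31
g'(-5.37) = -0.08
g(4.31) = -0.30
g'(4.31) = 0.42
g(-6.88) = -2.56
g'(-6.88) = -31.09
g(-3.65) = 0.36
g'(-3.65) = 0.18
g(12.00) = -4.03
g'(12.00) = -75.39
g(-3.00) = 0.72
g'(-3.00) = 1.61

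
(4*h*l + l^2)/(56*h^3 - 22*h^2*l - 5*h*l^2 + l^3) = l/(14*h^2 - 9*h*l + l^2)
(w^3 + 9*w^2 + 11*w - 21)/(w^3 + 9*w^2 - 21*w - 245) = (w^2 + 2*w - 3)/(w^2 + 2*w - 35)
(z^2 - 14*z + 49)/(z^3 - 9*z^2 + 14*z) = (z - 7)/(z*(z - 2))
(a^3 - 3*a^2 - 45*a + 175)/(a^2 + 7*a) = a - 10 + 25/a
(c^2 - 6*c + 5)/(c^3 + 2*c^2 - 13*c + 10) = (c - 5)/(c^2 + 3*c - 10)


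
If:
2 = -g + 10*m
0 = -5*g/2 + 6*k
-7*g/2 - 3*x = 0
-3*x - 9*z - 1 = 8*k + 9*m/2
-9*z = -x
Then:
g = 114/53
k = 95/106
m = 22/53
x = -133/53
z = -133/477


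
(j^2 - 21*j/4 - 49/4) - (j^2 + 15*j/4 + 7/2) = -9*j - 63/4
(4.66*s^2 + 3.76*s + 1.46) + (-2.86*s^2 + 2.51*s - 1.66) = 1.8*s^2 + 6.27*s - 0.2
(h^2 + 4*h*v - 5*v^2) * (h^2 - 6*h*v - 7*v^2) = h^4 - 2*h^3*v - 36*h^2*v^2 + 2*h*v^3 + 35*v^4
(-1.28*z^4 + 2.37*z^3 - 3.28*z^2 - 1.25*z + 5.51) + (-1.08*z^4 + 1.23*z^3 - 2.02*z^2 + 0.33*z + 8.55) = -2.36*z^4 + 3.6*z^3 - 5.3*z^2 - 0.92*z + 14.06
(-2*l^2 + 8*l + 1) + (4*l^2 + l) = 2*l^2 + 9*l + 1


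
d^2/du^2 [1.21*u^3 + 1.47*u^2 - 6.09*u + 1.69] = 7.26*u + 2.94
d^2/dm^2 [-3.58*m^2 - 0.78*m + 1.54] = -7.16000000000000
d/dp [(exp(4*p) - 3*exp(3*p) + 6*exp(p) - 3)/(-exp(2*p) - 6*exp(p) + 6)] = (-2*exp(5*p) - 15*exp(4*p) + 60*exp(3*p) - 48*exp(2*p) - 6*exp(p) + 18)*exp(p)/(exp(4*p) + 12*exp(3*p) + 24*exp(2*p) - 72*exp(p) + 36)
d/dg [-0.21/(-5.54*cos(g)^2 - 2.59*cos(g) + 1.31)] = (2.3268*cos(g) + 0.5439)*sin(g)/(5.54*cos(g)^2 + 2.59*cos(g) - 1.31)^2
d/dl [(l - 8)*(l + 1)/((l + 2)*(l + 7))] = 2*(8*l^2 + 22*l - 13)/(l^4 + 18*l^3 + 109*l^2 + 252*l + 196)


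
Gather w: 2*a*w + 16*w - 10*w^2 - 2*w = -10*w^2 + w*(2*a + 14)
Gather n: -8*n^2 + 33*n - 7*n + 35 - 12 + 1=-8*n^2 + 26*n + 24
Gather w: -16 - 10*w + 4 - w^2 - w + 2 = -w^2 - 11*w - 10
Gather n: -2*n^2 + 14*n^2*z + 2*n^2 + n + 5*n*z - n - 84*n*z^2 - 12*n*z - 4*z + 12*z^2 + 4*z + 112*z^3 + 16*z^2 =14*n^2*z + n*(-84*z^2 - 7*z) + 112*z^3 + 28*z^2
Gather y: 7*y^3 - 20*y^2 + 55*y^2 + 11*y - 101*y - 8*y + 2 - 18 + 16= 7*y^3 + 35*y^2 - 98*y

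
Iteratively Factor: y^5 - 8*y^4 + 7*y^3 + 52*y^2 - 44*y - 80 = (y - 4)*(y^4 - 4*y^3 - 9*y^2 + 16*y + 20) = (y - 4)*(y + 1)*(y^3 - 5*y^2 - 4*y + 20) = (y - 4)*(y - 2)*(y + 1)*(y^2 - 3*y - 10) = (y - 5)*(y - 4)*(y - 2)*(y + 1)*(y + 2)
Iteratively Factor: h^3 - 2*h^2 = (h)*(h^2 - 2*h) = h^2*(h - 2)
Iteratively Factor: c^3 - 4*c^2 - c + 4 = (c + 1)*(c^2 - 5*c + 4) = (c - 4)*(c + 1)*(c - 1)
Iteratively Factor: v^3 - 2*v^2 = (v)*(v^2 - 2*v) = v*(v - 2)*(v)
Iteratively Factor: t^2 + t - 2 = (t + 2)*(t - 1)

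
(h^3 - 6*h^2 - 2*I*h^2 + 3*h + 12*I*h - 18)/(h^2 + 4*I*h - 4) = (h^3 + h^2*(-6 - 2*I) + h*(3 + 12*I) - 18)/(h^2 + 4*I*h - 4)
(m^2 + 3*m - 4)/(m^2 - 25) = (m^2 + 3*m - 4)/(m^2 - 25)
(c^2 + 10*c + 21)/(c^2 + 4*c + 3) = (c + 7)/(c + 1)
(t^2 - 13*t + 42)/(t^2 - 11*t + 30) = (t - 7)/(t - 5)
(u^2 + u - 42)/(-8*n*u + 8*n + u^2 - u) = (-u^2 - u + 42)/(8*n*u - 8*n - u^2 + u)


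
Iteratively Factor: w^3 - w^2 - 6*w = (w + 2)*(w^2 - 3*w) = w*(w + 2)*(w - 3)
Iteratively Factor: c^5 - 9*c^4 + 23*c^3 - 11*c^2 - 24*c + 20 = (c - 2)*(c^4 - 7*c^3 + 9*c^2 + 7*c - 10) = (c - 2)^2*(c^3 - 5*c^2 - c + 5) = (c - 2)^2*(c - 1)*(c^2 - 4*c - 5) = (c - 2)^2*(c - 1)*(c + 1)*(c - 5)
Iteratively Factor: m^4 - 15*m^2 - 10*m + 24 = (m - 4)*(m^3 + 4*m^2 + m - 6) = (m - 4)*(m - 1)*(m^2 + 5*m + 6) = (m - 4)*(m - 1)*(m + 3)*(m + 2)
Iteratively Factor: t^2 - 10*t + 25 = (t - 5)*(t - 5)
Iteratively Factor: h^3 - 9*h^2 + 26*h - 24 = (h - 3)*(h^2 - 6*h + 8) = (h - 4)*(h - 3)*(h - 2)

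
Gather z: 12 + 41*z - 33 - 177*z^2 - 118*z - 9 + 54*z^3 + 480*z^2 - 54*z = 54*z^3 + 303*z^2 - 131*z - 30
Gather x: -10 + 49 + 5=44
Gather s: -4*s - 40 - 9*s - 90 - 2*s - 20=-15*s - 150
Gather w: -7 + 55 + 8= 56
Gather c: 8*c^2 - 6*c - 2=8*c^2 - 6*c - 2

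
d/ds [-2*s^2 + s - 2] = 1 - 4*s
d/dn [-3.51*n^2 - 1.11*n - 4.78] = -7.02*n - 1.11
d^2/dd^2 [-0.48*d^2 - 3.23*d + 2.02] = -0.960000000000000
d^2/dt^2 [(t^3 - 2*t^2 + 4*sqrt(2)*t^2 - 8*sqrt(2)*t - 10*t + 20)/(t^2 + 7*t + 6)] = 2*(-36*sqrt(2)*t^3 + 47*t^3 - 72*sqrt(2)*t^2 + 222*t^2 + 144*sqrt(2)*t + 708*t + 480*sqrt(2) + 1208)/(t^6 + 21*t^5 + 165*t^4 + 595*t^3 + 990*t^2 + 756*t + 216)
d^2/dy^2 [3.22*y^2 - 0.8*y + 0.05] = 6.44000000000000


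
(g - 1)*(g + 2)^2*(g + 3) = g^4 + 6*g^3 + 9*g^2 - 4*g - 12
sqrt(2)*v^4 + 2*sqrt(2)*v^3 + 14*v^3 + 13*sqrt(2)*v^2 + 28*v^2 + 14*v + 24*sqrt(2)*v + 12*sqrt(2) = (v + 1)*(v + sqrt(2))*(v + 6*sqrt(2))*(sqrt(2)*v + sqrt(2))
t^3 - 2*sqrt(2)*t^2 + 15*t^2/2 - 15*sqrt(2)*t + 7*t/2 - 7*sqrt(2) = (t + 1/2)*(t + 7)*(t - 2*sqrt(2))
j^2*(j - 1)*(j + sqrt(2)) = j^4 - j^3 + sqrt(2)*j^3 - sqrt(2)*j^2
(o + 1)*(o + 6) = o^2 + 7*o + 6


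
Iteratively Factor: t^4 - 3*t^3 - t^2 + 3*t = (t + 1)*(t^3 - 4*t^2 + 3*t) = t*(t + 1)*(t^2 - 4*t + 3) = t*(t - 3)*(t + 1)*(t - 1)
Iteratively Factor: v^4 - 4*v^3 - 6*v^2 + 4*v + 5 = (v - 5)*(v^3 + v^2 - v - 1) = (v - 5)*(v + 1)*(v^2 - 1) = (v - 5)*(v - 1)*(v + 1)*(v + 1)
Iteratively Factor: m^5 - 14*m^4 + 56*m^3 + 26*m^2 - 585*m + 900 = (m - 5)*(m^4 - 9*m^3 + 11*m^2 + 81*m - 180) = (m - 5)*(m - 4)*(m^3 - 5*m^2 - 9*m + 45) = (m - 5)*(m - 4)*(m + 3)*(m^2 - 8*m + 15) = (m - 5)*(m - 4)*(m - 3)*(m + 3)*(m - 5)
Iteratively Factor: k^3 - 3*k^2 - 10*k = (k + 2)*(k^2 - 5*k) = k*(k + 2)*(k - 5)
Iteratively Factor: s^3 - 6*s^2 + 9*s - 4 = (s - 4)*(s^2 - 2*s + 1) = (s - 4)*(s - 1)*(s - 1)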